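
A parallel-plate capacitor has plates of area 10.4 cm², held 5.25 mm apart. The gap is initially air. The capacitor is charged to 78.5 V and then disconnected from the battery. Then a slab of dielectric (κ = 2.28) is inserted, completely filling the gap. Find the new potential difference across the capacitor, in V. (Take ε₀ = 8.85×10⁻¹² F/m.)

34.4 V

A = 10.4 cm² = 1.04×10⁻³ m².
Initially C₁ = ε₀A/d = 8.85×10⁻¹² × 1.04×10⁻³ / 5.25×10⁻³ = 1.75×10⁻¹² F.
V₁ = 78.5 V.
Isolated ⇒ Q is held fixed. C₂ = 2.28 C₁ and V = Q/C, so V₂/V₁ = C₁/C₂ = 0.439.
V₂ = 0.439 × 78.5 = 34.4 V.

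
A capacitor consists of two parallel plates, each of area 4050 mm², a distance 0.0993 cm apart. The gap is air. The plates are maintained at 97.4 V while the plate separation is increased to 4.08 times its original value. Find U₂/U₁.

U₂/U₁ ≈ 0.245

Battery connected ⇒ V is held fixed.
C₂ = 0.245 C₁ and U = ½CV², so U₂/U₁ = C₂/C₁ = 0.245.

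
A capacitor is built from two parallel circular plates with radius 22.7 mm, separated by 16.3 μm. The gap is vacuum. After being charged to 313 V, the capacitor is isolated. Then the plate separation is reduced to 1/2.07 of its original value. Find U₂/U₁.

Isolated ⇒ Q is held fixed.
C₂ = 2.07 C₁ and U = Q²/(2C), so U₂/U₁ = C₁/C₂ = 0.483.

U₂/U₁ ≈ 0.483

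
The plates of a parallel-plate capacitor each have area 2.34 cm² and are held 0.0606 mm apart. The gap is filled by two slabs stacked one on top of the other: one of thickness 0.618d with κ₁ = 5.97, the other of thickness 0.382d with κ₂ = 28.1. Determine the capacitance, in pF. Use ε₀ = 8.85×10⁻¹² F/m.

C ≈ 292 pF

A = 2.34 cm² = 2.34×10⁻⁴ m².
Stacked slabs ⇒ two capacitors in series, each with the full plate area.
C₁ = κ₁ε₀A/d₁ = 5.97 × 8.85×10⁻¹² × 2.34×10⁻⁴ / 3.75×10⁻⁵ = 3.30×10⁻¹⁰ F.
C₂ = κ₂ε₀A/d₂ = 28.1 × 8.85×10⁻¹² × 2.34×10⁻⁴ / 2.31×10⁻⁵ = 2.51×10⁻⁹ F.
C = (1/C₁ + 1/C₂)⁻¹ = 2.92×10⁻¹⁰ F.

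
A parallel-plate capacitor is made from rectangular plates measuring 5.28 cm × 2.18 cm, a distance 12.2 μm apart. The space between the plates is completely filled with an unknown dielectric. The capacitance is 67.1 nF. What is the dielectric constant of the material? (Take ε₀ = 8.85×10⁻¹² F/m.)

80.4

A = 5.28 × 2.18 cm² = 1.15×10⁻³ m².
κ = Cd/(ε₀A) = 6.71×10⁻⁸ × 1.22×10⁻⁵ / (8.85×10⁻¹² × 1.15×10⁻³) = 80.4.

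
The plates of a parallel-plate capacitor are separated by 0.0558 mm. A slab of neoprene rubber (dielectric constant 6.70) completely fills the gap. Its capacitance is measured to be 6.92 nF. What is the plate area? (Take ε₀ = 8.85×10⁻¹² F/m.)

A = Cd/(κε₀) = 6.92×10⁻⁹ × 5.58×10⁻⁵ / (6.70 × 8.85×10⁻¹²) = 6.51×10⁻³ m².

A ≈ 65.1 cm²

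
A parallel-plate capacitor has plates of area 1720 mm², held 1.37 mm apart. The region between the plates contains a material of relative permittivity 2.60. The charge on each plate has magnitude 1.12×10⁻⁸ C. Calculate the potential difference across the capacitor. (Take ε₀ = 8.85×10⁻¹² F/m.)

388 V

A = 1720 mm² = 1.72×10⁻³ m².
C = κε₀A/d = 2.60 × 8.85×10⁻¹² × 1.72×10⁻³ / 1.37×10⁻³ = 2.89×10⁻¹¹ F.
V = Q/C = 1.12×10⁻⁸ / 2.89×10⁻¹¹ = 3.88×10² V.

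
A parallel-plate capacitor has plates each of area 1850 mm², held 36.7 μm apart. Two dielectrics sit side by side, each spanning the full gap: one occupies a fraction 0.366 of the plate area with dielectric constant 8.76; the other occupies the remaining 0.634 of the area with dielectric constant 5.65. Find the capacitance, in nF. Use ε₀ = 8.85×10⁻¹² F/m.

A = 1850 mm² = 1.85×10⁻³ m².
Side-by-side slabs ⇒ two capacitors in parallel, each spanning the full gap.
C₁ = κ₁ε₀A₁/d = 8.76 × 8.85×10⁻¹² × 6.77×10⁻⁴ / 3.67×10⁻⁵ = 1.43×10⁻⁹ F.
C₂ = κ₂ε₀A₂/d = 5.65 × 8.85×10⁻¹² × 1.17×10⁻³ / 3.67×10⁻⁵ = 1.60×10⁻⁹ F.
C = C₁ + C₂ = 3.03×10⁻⁹ F.

3.03 nF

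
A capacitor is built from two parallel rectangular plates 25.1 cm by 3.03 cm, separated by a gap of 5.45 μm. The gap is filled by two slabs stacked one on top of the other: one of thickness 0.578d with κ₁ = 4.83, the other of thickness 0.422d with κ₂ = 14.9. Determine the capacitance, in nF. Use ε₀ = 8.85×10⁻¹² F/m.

A = 25.1 × 3.03 cm² = 7.61×10⁻³ m².
Stacked slabs ⇒ two capacitors in series, each with the full plate area.
C₁ = κ₁ε₀A/d₁ = 4.83 × 8.85×10⁻¹² × 7.61×10⁻³ / 3.15×10⁻⁶ = 1.03×10⁻⁷ F.
C₂ = κ₂ε₀A/d₂ = 14.9 × 8.85×10⁻¹² × 7.61×10⁻³ / 2.30×10⁻⁶ = 4.36×10⁻⁷ F.
C = (1/C₁ + 1/C₂)⁻¹ = 8.35×10⁻⁸ F.

C ≈ 83.5 nF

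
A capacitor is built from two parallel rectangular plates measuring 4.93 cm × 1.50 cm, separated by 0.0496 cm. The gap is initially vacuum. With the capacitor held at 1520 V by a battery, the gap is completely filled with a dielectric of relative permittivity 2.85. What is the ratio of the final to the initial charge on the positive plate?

2.85

Battery connected ⇒ V is held fixed.
C₂ = 2.85 C₁ and Q = CV, so Q₂/Q₁ = C₂/C₁ = 2.85.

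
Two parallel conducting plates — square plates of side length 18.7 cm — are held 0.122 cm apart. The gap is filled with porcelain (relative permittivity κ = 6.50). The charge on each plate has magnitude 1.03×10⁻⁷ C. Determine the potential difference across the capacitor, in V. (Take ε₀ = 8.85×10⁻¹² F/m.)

V ≈ 62.5 V

A = (18.7 cm)² = 3.50×10⁻² m².
C = κε₀A/d = 6.50 × 8.85×10⁻¹² × 3.50×10⁻² / 1.22×10⁻³ = 1.65×10⁻⁹ F.
V = Q/C = 1.03×10⁻⁷ / 1.65×10⁻⁹ = 62.5 V.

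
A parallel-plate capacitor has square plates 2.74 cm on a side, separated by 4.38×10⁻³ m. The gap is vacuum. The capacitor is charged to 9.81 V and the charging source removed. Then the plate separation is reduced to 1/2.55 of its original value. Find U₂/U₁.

Isolated ⇒ Q is held fixed.
C₂ = 2.55 C₁ and U = Q²/(2C), so U₂/U₁ = C₁/C₂ = 0.392.

U₂/U₁ ≈ 0.392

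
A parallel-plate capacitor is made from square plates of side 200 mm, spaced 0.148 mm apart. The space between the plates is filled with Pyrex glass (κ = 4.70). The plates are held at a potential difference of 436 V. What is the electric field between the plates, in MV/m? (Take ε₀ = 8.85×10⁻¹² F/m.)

E = V/d = 436 / 1.48×10⁻⁴ = 2.95×10⁶ V/m.

E ≈ 2.95 MV/m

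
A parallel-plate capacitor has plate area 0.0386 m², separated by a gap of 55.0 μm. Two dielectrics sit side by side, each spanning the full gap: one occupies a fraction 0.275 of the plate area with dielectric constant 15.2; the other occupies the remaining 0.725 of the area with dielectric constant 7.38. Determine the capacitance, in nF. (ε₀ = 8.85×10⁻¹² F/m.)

59.2 nF

Side-by-side slabs ⇒ two capacitors in parallel, each spanning the full gap.
C₁ = κ₁ε₀A₁/d = 15.2 × 8.85×10⁻¹² × 1.06×10⁻² / 5.50×10⁻⁵ = 2.60×10⁻⁸ F.
C₂ = κ₂ε₀A₂/d = 7.38 × 8.85×10⁻¹² × 2.80×10⁻² / 5.50×10⁻⁵ = 3.32×10⁻⁸ F.
C = C₁ + C₂ = 5.92×10⁻⁸ F.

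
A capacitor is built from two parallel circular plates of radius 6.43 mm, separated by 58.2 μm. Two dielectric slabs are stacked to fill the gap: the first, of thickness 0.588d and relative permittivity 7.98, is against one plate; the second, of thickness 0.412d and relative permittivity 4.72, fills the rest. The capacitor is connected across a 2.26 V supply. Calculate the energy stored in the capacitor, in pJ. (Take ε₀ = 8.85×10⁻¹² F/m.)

313 pJ

A = π(6.43 mm)² = 1.30×10⁻⁴ m².
Stacked slabs ⇒ two capacitors in series, each with the full plate area.
C₁ = κ₁ε₀A/d₁ = 7.98 × 8.85×10⁻¹² × 1.30×10⁻⁴ / 3.42×10⁻⁵ = 2.68×10⁻¹⁰ F.
C₂ = κ₂ε₀A/d₂ = 4.72 × 8.85×10⁻¹² × 1.30×10⁻⁴ / 2.40×10⁻⁵ = 2.26×10⁻¹⁰ F.
C = (1/C₁ + 1/C₂)⁻¹ = 1.23×10⁻¹⁰ F.
U = ½CV² = ½ × 1.23×10⁻¹⁰ × (2.26)² = 3.13×10⁻¹⁰ J.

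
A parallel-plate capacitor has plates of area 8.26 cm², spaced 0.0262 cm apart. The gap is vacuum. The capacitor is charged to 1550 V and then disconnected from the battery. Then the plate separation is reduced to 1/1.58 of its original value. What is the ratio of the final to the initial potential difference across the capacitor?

V₂/V₁ ≈ 0.633

Isolated ⇒ Q is held fixed.
C₂ = 1.58 C₁ and V = Q/C, so V₂/V₁ = C₁/C₂ = 0.633.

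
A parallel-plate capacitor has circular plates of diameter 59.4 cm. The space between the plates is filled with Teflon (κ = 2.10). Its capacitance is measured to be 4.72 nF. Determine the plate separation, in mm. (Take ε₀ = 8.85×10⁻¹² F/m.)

A = π(59.4/2 cm)² = 0.277 m².
d = κε₀A/C = 2.10 × 8.85×10⁻¹² × 0.277 / 4.72×10⁻⁹ = 1.09×10⁻³ m.

d ≈ 1.09 mm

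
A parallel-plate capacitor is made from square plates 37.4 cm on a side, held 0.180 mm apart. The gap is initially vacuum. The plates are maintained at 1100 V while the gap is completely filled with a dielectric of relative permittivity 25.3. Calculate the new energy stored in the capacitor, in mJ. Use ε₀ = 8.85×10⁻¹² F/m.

U ≈ 105 mJ

A = (37.4 cm)² = 0.140 m².
Initially C₁ = ε₀A/d = 8.85×10⁻¹² × 0.140 / 1.80×10⁻⁴ = 6.88×10⁻⁹ F.
U₁ = 4.16×10⁻³ J.
Battery connected ⇒ V is held fixed. C₂ = 25.3 C₁ and U = ½CV², so U₂/U₁ = C₂/C₁ = 25.3.
U₂ = 25.3 × 4.16×10⁻³ = 0.105 J.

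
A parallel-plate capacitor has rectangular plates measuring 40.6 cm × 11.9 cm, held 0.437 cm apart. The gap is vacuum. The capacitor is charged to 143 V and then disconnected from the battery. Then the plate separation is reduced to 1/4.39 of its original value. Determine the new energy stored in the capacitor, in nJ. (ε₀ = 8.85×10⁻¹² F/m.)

A = 40.6 × 11.9 cm² = 4.83×10⁻² m².
Initially C₁ = ε₀A/d = 8.85×10⁻¹² × 4.83×10⁻² / 4.37×10⁻³ = 9.78×10⁻¹¹ F.
U₁ = 1.00×10⁻⁶ J.
Isolated ⇒ Q is held fixed. C₂ = 4.39 C₁ and U = Q²/(2C), so U₂/U₁ = C₁/C₂ = 0.228.
U₂ = 0.228 × 1.00×10⁻⁶ = 2.28×10⁻⁷ J.

U ≈ 228 nJ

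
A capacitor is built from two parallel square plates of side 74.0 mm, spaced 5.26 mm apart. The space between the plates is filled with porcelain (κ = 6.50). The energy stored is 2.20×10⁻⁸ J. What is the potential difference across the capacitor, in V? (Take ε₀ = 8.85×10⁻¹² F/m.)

27.1 V

A = (74.0 mm)² = 5.48×10⁻³ m².
C = κε₀A/d = 6.50 × 8.85×10⁻¹² × 5.48×10⁻³ / 5.26×10⁻³ = 5.99×10⁻¹¹ F.
V = √(2U/C) = √(2 × 2.20×10⁻⁸ / 5.99×10⁻¹¹) = 27.1 V.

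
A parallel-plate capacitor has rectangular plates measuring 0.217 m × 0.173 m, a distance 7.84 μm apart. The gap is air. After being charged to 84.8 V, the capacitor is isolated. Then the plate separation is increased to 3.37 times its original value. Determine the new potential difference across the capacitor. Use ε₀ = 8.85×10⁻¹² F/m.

A = 0.217 × 0.173 m² = 3.75×10⁻² m².
Initially C₁ = ε₀A/d = 8.85×10⁻¹² × 3.75×10⁻² / 7.84×10⁻⁶ = 4.24×10⁻⁸ F.
V₁ = 84.8 V.
Isolated ⇒ Q is held fixed. C₂ = 0.297 C₁ and V = Q/C, so V₂/V₁ = C₁/C₂ = 3.37.
V₂ = 3.37 × 84.8 = 2.86×10² V.

V ≈ 286 V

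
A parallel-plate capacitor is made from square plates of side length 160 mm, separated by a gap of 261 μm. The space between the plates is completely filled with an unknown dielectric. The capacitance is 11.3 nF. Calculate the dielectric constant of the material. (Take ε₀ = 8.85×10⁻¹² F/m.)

13.0

A = (160 mm)² = 2.56×10⁻² m².
κ = Cd/(ε₀A) = 1.13×10⁻⁸ × 2.61×10⁻⁴ / (8.85×10⁻¹² × 2.56×10⁻²) = 13.0.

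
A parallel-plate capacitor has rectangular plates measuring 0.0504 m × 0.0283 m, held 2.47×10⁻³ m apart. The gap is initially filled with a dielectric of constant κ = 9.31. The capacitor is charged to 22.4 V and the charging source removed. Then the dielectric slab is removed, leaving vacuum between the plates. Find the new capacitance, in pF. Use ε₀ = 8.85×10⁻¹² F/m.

A = 0.0504 × 0.0283 m² = 1.43×10⁻³ m².
Initially C₁ = κε₀A/d = 9.31 × 8.85×10⁻¹² × 1.43×10⁻³ / 2.47×10⁻³ = 4.76×10⁻¹¹ F.
C = κε₀A/d scales with κ, so C₂/C₁ = 1/κ = 1/9.31 = 0.107.
C₂ = 0.107 × 4.76×10⁻¹¹ = 5.11×10⁻¹² F.

5.11 pF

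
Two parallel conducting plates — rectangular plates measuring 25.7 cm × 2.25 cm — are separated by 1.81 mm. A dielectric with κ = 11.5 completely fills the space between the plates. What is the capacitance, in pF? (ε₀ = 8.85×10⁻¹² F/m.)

A = 25.7 × 2.25 cm² = 5.78×10⁻³ m².
C = κε₀A/d = 11.5 × 8.85×10⁻¹² × 5.78×10⁻³ / 1.81×10⁻³ = 3.25×10⁻¹⁰ F.

325 pF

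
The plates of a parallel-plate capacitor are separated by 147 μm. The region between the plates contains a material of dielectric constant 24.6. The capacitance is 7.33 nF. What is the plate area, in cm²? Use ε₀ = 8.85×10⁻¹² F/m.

49.5 cm²

A = Cd/(κε₀) = 7.33×10⁻⁹ × 1.47×10⁻⁴ / (24.6 × 8.85×10⁻¹²) = 4.95×10⁻³ m².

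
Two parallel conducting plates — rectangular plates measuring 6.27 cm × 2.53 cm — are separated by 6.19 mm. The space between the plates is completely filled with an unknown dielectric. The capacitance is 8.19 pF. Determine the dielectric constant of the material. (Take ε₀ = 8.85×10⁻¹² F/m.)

3.61

A = 6.27 × 2.53 cm² = 1.59×10⁻³ m².
κ = Cd/(ε₀A) = 8.19×10⁻¹² × 6.19×10⁻³ / (8.85×10⁻¹² × 1.59×10⁻³) = 3.61.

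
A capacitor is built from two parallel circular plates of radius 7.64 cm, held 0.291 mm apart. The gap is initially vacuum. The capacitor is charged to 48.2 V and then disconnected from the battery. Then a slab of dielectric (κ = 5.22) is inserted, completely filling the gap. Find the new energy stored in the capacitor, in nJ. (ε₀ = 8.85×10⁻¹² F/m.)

124 nJ

A = π(7.64 cm)² = 1.83×10⁻² m².
Initially C₁ = ε₀A/d = 8.85×10⁻¹² × 1.83×10⁻² / 2.91×10⁻⁴ = 5.58×10⁻¹⁰ F.
U₁ = 6.48×10⁻⁷ J.
Isolated ⇒ Q is held fixed. C₂ = 5.22 C₁ and U = Q²/(2C), so U₂/U₁ = C₁/C₂ = 0.192.
U₂ = 0.192 × 6.48×10⁻⁷ = 1.24×10⁻⁷ J.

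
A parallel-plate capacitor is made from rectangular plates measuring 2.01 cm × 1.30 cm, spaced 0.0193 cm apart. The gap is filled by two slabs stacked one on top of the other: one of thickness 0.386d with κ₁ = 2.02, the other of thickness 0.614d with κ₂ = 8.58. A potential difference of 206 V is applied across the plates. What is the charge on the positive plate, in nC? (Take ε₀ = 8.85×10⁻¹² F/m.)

Q ≈ 9.40 nC

A = 2.01 × 1.30 cm² = 2.61×10⁻⁴ m².
Stacked slabs ⇒ two capacitors in series, each with the full plate area.
C₁ = κ₁ε₀A/d₁ = 2.02 × 8.85×10⁻¹² × 2.61×10⁻⁴ / 7.45×10⁻⁵ = 6.27×10⁻¹¹ F.
C₂ = κ₂ε₀A/d₂ = 8.58 × 8.85×10⁻¹² × 2.61×10⁻⁴ / 1.19×10⁻⁴ = 1.67×10⁻¹⁰ F.
C = (1/C₁ + 1/C₂)⁻¹ = 4.56×10⁻¹¹ F.
Q = CV = 4.56×10⁻¹¹ × 206 = 9.40×10⁻⁹ C.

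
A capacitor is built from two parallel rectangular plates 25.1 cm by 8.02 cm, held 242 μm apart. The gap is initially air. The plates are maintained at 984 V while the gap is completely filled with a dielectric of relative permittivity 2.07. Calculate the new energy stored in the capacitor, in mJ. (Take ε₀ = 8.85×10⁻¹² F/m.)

A = 25.1 × 8.02 cm² = 2.01×10⁻² m².
Initially C₁ = ε₀A/d = 8.85×10⁻¹² × 2.01×10⁻² / 2.42×10⁻⁴ = 7.36×10⁻¹⁰ F.
U₁ = 3.56×10⁻⁴ J.
Battery connected ⇒ V is held fixed. C₂ = 2.07 C₁ and U = ½CV², so U₂/U₁ = C₂/C₁ = 2.07.
U₂ = 2.07 × 3.56×10⁻⁴ = 7.38×10⁻⁴ J.

0.738 mJ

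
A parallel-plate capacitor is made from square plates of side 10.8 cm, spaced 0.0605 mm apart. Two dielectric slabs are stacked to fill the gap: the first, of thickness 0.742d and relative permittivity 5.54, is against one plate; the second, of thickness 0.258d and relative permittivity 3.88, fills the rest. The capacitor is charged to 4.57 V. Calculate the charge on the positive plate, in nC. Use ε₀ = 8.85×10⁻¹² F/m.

Q ≈ 38.9 nC

A = (10.8 cm)² = 1.17×10⁻² m².
Stacked slabs ⇒ two capacitors in series, each with the full plate area.
C₁ = κ₁ε₀A/d₁ = 5.54 × 8.85×10⁻¹² × 1.17×10⁻² / 4.49×10⁻⁵ = 1.27×10⁻⁸ F.
C₂ = κ₂ε₀A/d₂ = 3.88 × 8.85×10⁻¹² × 1.17×10⁻² / 1.56×10⁻⁵ = 2.57×10⁻⁸ F.
C = (1/C₁ + 1/C₂)⁻¹ = 8.51×10⁻⁹ F.
Q = CV = 8.51×10⁻⁹ × 4.57 = 3.89×10⁻⁸ C.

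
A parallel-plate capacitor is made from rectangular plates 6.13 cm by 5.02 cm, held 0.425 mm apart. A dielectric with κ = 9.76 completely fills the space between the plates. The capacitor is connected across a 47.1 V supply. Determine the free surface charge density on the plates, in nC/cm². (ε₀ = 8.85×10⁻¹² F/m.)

A = 6.13 × 5.02 cm² = 3.08×10⁻³ m².
C = κε₀A/d = 9.76 × 8.85×10⁻¹² × 3.08×10⁻³ / 4.25×10⁻⁴ = 6.25×10⁻¹⁰ F.
σ = Q/A = CV/A = 6.25×10⁻¹⁰ × 47.1 / 3.08×10⁻³ = 9.57×10⁻⁶ C/m².

0.957 nC/cm²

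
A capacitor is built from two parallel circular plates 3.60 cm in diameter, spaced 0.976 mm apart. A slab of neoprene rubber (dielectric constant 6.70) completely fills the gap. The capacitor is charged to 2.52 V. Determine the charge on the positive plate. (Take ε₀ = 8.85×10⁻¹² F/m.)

156 pC

A = π(3.60/2 cm)² = 1.02×10⁻³ m².
C = κε₀A/d = 6.70 × 8.85×10⁻¹² × 1.02×10⁻³ / 9.76×10⁻⁴ = 6.18×10⁻¹¹ F.
Q = CV = 6.18×10⁻¹¹ × 2.52 = 1.56×10⁻¹⁰ C.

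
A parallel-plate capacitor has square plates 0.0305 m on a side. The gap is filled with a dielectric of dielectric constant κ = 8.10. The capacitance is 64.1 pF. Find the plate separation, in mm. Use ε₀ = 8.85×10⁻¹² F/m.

d ≈ 1.04 mm

A = (0.0305 m)² = 9.30×10⁻⁴ m².
d = κε₀A/C = 8.10 × 8.85×10⁻¹² × 9.30×10⁻⁴ / 6.41×10⁻¹¹ = 1.04×10⁻³ m.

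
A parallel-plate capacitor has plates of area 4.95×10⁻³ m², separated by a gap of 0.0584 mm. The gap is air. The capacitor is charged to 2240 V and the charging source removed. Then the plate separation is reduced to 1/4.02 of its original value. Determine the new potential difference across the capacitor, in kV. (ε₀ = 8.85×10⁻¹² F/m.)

Initially C₁ = ε₀A/d = 8.85×10⁻¹² × 4.95×10⁻³ / 5.84×10⁻⁵ = 7.50×10⁻¹⁰ F.
V₁ = 2.24×10³ V.
Isolated ⇒ Q is held fixed. C₂ = 4.02 C₁ and V = Q/C, so V₂/V₁ = C₁/C₂ = 0.249.
V₂ = 0.249 × 2.24×10³ = 5.57×10² V.

V ≈ 0.557 kV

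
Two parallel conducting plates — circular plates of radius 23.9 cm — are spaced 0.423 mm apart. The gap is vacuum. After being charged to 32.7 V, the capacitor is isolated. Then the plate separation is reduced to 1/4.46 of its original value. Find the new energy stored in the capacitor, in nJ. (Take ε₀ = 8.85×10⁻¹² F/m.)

A = π(23.9 cm)² = 0.179 m².
Initially C₁ = ε₀A/d = 8.85×10⁻¹² × 0.179 / 4.23×10⁻⁴ = 3.75×10⁻⁹ F.
U₁ = 2.01×10⁻⁶ J.
Isolated ⇒ Q is held fixed. C₂ = 4.46 C₁ and U = Q²/(2C), so U₂/U₁ = C₁/C₂ = 0.224.
U₂ = 0.224 × 2.01×10⁻⁶ = 4.50×10⁻⁷ J.

450 nJ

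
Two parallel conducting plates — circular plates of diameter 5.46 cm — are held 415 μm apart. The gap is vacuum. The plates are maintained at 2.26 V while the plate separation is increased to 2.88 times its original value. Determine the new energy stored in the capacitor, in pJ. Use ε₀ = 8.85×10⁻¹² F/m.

U ≈ 44.3 pJ

A = π(5.46/2 cm)² = 2.34×10⁻³ m².
Initially C₁ = ε₀A/d = 8.85×10⁻¹² × 2.34×10⁻³ / 4.15×10⁻⁴ = 4.99×10⁻¹¹ F.
U₁ = 1.28×10⁻¹⁰ J.
Battery connected ⇒ V is held fixed. C₂ = 0.347 C₁ and U = ½CV², so U₂/U₁ = C₂/C₁ = 0.347.
U₂ = 0.347 × 1.28×10⁻¹⁰ = 4.43×10⁻¹¹ J.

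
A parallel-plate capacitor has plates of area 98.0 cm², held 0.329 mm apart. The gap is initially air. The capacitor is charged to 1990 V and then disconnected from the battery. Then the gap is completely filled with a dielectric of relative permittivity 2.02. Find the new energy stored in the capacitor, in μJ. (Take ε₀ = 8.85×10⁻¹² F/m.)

A = 98.0 cm² = 9.80×10⁻³ m².
Initially C₁ = ε₀A/d = 8.85×10⁻¹² × 9.80×10⁻³ / 3.29×10⁻⁴ = 2.64×10⁻¹⁰ F.
U₁ = 5.22×10⁻⁴ J.
Isolated ⇒ Q is held fixed. C₂ = 2.02 C₁ and U = Q²/(2C), so U₂/U₁ = C₁/C₂ = 0.495.
U₂ = 0.495 × 5.22×10⁻⁴ = 2.58×10⁻⁴ J.

U ≈ 258 μJ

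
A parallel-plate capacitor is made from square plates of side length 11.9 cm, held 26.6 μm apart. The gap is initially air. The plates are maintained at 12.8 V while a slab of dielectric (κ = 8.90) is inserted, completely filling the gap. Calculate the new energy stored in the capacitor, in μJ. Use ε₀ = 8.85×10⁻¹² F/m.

3.44 μJ

A = (11.9 cm)² = 1.42×10⁻² m².
Initially C₁ = ε₀A/d = 8.85×10⁻¹² × 1.42×10⁻² / 2.66×10⁻⁵ = 4.71×10⁻⁹ F.
U₁ = 3.86×10⁻⁷ J.
Battery connected ⇒ V is held fixed. C₂ = 8.90 C₁ and U = ½CV², so U₂/U₁ = C₂/C₁ = 8.90.
U₂ = 8.90 × 3.86×10⁻⁷ = 3.44×10⁻⁶ J.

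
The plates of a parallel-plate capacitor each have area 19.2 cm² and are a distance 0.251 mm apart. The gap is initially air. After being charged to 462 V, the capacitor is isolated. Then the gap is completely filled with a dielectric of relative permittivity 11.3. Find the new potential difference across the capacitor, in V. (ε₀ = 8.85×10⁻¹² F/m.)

V ≈ 40.9 V

A = 19.2 cm² = 1.92×10⁻³ m².
Initially C₁ = ε₀A/d = 8.85×10⁻¹² × 1.92×10⁻³ / 2.51×10⁻⁴ = 6.77×10⁻¹¹ F.
V₁ = 4.62×10² V.
Isolated ⇒ Q is held fixed. C₂ = 11.3 C₁ and V = Q/C, so V₂/V₁ = C₁/C₂ = 0.0885.
V₂ = 0.0885 × 4.62×10² = 40.9 V.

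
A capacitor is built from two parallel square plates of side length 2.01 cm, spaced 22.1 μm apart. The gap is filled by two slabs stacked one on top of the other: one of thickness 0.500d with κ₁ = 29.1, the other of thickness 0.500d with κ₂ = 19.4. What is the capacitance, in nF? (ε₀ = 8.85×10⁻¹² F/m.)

A = (2.01 cm)² = 4.04×10⁻⁴ m².
Stacked slabs ⇒ two capacitors in series, each with the full plate area.
C₁ = κ₁ε₀A/d₁ = 29.1 × 8.85×10⁻¹² × 4.04×10⁻⁴ / 1.10×10⁻⁵ = 9.42×10⁻⁹ F.
C₂ = κ₂ε₀A/d₂ = 19.4 × 8.85×10⁻¹² × 4.04×10⁻⁴ / 1.10×10⁻⁵ = 6.28×10⁻⁹ F.
C = (1/C₁ + 1/C₂)⁻¹ = 3.77×10⁻⁹ F.

3.77 nF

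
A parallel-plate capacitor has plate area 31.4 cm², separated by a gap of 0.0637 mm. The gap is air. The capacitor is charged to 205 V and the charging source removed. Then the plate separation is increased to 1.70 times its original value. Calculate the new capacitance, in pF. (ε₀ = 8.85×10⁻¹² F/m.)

A = 31.4 cm² = 3.14×10⁻³ m².
Initially C₁ = ε₀A/d = 8.85×10⁻¹² × 3.14×10⁻³ / 6.37×10⁻⁵ = 4.36×10⁻¹⁰ F.
C = ε₀A/d scales as 1/d, so C₂/C₁ = d₁/d₂ = 1/1.70 = 0.588.
C₂ = 0.588 × 4.36×10⁻¹⁰ = 2.57×10⁻¹⁰ F.

C ≈ 257 pF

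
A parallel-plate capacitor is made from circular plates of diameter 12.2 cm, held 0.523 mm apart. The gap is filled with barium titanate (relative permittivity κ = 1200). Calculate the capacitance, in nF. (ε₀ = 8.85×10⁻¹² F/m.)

A = π(12.2/2 cm)² = 1.17×10⁻² m².
C = κε₀A/d = 1200 × 8.85×10⁻¹² × 1.17×10⁻² / 5.23×10⁻⁴ = 2.37×10⁻⁷ F.

C ≈ 237 nF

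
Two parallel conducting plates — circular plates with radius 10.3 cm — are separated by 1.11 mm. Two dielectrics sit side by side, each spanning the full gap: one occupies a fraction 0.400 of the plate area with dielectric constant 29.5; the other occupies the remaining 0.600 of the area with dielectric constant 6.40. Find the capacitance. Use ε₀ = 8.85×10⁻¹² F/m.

C ≈ 4.16 nF

A = π(10.3 cm)² = 3.33×10⁻² m².
Side-by-side slabs ⇒ two capacitors in parallel, each spanning the full gap.
C₁ = κ₁ε₀A₁/d = 29.5 × 8.85×10⁻¹² × 1.33×10⁻² / 1.11×10⁻³ = 3.14×10⁻⁹ F.
C₂ = κ₂ε₀A₂/d = 6.40 × 8.85×10⁻¹² × 2.00×10⁻² / 1.11×10⁻³ = 1.02×10⁻⁹ F.
C = C₁ + C₂ = 4.16×10⁻⁹ F.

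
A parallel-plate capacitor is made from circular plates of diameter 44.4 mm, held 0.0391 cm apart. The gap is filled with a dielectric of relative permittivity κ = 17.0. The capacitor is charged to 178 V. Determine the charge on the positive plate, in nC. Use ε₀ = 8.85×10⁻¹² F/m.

Q ≈ 106 nC

A = π(44.4/2 mm)² = 1.55×10⁻³ m².
C = κε₀A/d = 17.0 × 8.85×10⁻¹² × 1.55×10⁻³ / 3.91×10⁻⁴ = 5.96×10⁻¹⁰ F.
Q = CV = 5.96×10⁻¹⁰ × 178 = 1.06×10⁻⁷ C.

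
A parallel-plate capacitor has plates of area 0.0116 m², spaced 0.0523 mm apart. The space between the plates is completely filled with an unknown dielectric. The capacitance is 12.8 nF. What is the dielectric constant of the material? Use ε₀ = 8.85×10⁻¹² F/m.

κ = Cd/(ε₀A) = 1.28×10⁻⁸ × 5.23×10⁻⁵ / (8.85×10⁻¹² × 1.16×10⁻²) = 6.52.

κ ≈ 6.52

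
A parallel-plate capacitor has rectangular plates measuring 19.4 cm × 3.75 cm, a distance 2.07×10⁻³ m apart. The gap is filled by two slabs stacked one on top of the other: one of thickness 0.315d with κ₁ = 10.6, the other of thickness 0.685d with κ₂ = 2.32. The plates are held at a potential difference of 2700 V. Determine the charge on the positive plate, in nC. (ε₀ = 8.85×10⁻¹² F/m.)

258 nC

A = 19.4 × 3.75 cm² = 7.28×10⁻³ m².
Stacked slabs ⇒ two capacitors in series, each with the full plate area.
C₁ = κ₁ε₀A/d₁ = 10.6 × 8.85×10⁻¹² × 7.28×10⁻³ / 6.52×10⁻⁴ = 1.05×10⁻⁹ F.
C₂ = κ₂ε₀A/d₂ = 2.32 × 8.85×10⁻¹² × 7.28×10⁻³ / 1.42×10⁻³ = 1.05×10⁻¹⁰ F.
C = (1/C₁ + 1/C₂)⁻¹ = 9.57×10⁻¹¹ F.
Q = CV = 9.57×10⁻¹¹ × 2700 = 2.58×10⁻⁷ C.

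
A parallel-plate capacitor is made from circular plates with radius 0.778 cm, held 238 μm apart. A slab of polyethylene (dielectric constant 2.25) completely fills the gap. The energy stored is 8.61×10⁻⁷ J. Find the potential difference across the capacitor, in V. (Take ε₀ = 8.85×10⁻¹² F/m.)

V ≈ 329 V

A = π(0.778 cm)² = 1.90×10⁻⁴ m².
C = κε₀A/d = 2.25 × 8.85×10⁻¹² × 1.90×10⁻⁴ / 2.38×10⁻⁴ = 1.59×10⁻¹¹ F.
V = √(2U/C) = √(2 × 8.61×10⁻⁷ / 1.59×10⁻¹¹) = 3.29×10² V.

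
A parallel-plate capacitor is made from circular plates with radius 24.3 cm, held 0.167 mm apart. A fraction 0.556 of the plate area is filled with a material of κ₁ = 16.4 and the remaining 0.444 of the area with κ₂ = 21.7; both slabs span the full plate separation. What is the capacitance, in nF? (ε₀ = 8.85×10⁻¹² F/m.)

A = π(24.3 cm)² = 0.186 m².
Side-by-side slabs ⇒ two capacitors in parallel, each spanning the full gap.
C₁ = κ₁ε₀A₁/d = 16.4 × 8.85×10⁻¹² × 0.103 / 1.67×10⁻⁴ = 8.96×10⁻⁸ F.
C₂ = κ₂ε₀A₂/d = 21.7 × 8.85×10⁻¹² × 8.24×10⁻² / 1.67×10⁻⁴ = 9.47×10⁻⁸ F.
C = C₁ + C₂ = 1.84×10⁻⁷ F.

C ≈ 184 nF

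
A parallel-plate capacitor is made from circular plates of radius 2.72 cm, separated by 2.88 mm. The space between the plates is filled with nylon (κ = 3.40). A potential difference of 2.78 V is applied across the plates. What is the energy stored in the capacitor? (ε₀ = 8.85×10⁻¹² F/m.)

A = π(2.72 cm)² = 2.32×10⁻³ m².
C = κε₀A/d = 3.40 × 8.85×10⁻¹² × 2.32×10⁻³ / 2.88×10⁻³ = 2.43×10⁻¹¹ F.
U = ½CV² = ½ × 2.43×10⁻¹¹ × (2.78)² = 9.38×10⁻¹¹ J.

U ≈ 93.8 pJ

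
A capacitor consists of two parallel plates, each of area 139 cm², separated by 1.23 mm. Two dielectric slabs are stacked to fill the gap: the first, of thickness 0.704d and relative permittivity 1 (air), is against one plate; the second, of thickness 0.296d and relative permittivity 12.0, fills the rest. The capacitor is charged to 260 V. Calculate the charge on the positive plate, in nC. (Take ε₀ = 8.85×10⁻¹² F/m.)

35.7 nC

A = 139 cm² = 1.39×10⁻² m².
Stacked slabs ⇒ two capacitors in series, each with the full plate area.
C₁ = κ₁ε₀A/d₁ = 1.00 × 8.85×10⁻¹² × 1.39×10⁻² / 8.66×10⁻⁴ = 1.42×10⁻¹⁰ F.
C₂ = κ₂ε₀A/d₂ = 12.0 × 8.85×10⁻¹² × 1.39×10⁻² / 3.64×10⁻⁴ = 4.05×10⁻⁹ F.
C = (1/C₁ + 1/C₂)⁻¹ = 1.37×10⁻¹⁰ F.
Q = CV = 1.37×10⁻¹⁰ × 260 = 3.57×10⁻⁸ C.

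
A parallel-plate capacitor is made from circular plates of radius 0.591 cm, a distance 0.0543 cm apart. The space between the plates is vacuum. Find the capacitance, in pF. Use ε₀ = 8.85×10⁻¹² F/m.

1.79 pF

A = π(0.591 cm)² = 1.10×10⁻⁴ m².
C = ε₀A/d = 8.85×10⁻¹² × 1.10×10⁻⁴ / 5.43×10⁻⁴ = 1.79×10⁻¹² F.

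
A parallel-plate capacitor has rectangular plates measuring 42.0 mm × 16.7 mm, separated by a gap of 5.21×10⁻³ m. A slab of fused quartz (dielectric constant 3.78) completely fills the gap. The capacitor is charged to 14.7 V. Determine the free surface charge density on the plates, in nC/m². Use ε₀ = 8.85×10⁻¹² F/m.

A = 42.0 × 16.7 mm² = 7.01×10⁻⁴ m².
C = κε₀A/d = 3.78 × 8.85×10⁻¹² × 7.01×10⁻⁴ / 5.21×10⁻³ = 4.50×10⁻¹² F.
σ = Q/A = CV/A = 4.50×10⁻¹² × 14.7 / 7.01×10⁻⁴ = 9.44×10⁻⁸ C/m².

94.4 nC/m²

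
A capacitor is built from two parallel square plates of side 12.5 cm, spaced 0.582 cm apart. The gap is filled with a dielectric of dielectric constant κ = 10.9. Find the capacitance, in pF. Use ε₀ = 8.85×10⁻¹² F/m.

A = (12.5 cm)² = 1.56×10⁻² m².
C = κε₀A/d = 10.9 × 8.85×10⁻¹² × 1.56×10⁻² / 5.82×10⁻³ = 2.59×10⁻¹⁰ F.

C ≈ 259 pF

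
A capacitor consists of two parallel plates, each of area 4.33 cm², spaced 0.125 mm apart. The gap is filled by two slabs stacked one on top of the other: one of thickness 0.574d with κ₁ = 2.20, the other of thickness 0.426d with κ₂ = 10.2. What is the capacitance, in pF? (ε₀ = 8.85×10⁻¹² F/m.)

A = 4.33 cm² = 4.33×10⁻⁴ m².
Stacked slabs ⇒ two capacitors in series, each with the full plate area.
C₁ = κ₁ε₀A/d₁ = 2.20 × 8.85×10⁻¹² × 4.33×10⁻⁴ / 7.17×10⁻⁵ = 1.17×10⁻¹⁰ F.
C₂ = κ₂ε₀A/d₂ = 10.2 × 8.85×10⁻¹² × 4.33×10⁻⁴ / 5.33×10⁻⁵ = 7.34×10⁻¹⁰ F.
C = (1/C₁ + 1/C₂)⁻¹ = 1.01×10⁻¹⁰ F.

C ≈ 101 pF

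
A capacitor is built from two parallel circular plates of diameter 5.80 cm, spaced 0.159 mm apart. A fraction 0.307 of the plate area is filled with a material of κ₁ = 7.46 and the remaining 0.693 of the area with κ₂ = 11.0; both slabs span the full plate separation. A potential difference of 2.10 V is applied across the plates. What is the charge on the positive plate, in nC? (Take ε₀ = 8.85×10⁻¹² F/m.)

3.06 nC

A = π(5.80/2 cm)² = 2.64×10⁻³ m².
Side-by-side slabs ⇒ two capacitors in parallel, each spanning the full gap.
C₁ = κ₁ε₀A₁/d = 7.46 × 8.85×10⁻¹² × 8.11×10⁻⁴ / 1.59×10⁻⁴ = 3.37×10⁻¹⁰ F.
C₂ = κ₂ε₀A₂/d = 11.0 × 8.85×10⁻¹² × 1.83×10⁻³ / 1.59×10⁻⁴ = 1.12×10⁻⁹ F.
C = C₁ + C₂ = 1.46×10⁻⁹ F.
Q = CV = 1.46×10⁻⁹ × 2.10 = 3.06×10⁻⁹ C.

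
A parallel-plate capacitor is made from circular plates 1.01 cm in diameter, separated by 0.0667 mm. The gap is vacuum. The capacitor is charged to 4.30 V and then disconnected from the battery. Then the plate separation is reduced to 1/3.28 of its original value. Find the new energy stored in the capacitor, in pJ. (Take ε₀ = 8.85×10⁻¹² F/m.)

A = π(1.01/2 cm)² = 8.01×10⁻⁵ m².
Initially C₁ = ε₀A/d = 8.85×10⁻¹² × 8.01×10⁻⁵ / 6.67×10⁻⁵ = 1.06×10⁻¹¹ F.
U₁ = 9.83×10⁻¹¹ J.
Isolated ⇒ Q is held fixed. C₂ = 3.28 C₁ and U = Q²/(2C), so U₂/U₁ = C₁/C₂ = 0.305.
U₂ = 0.305 × 9.83×10⁻¹¹ = 3.00×10⁻¹¹ J.

U ≈ 30.0 pJ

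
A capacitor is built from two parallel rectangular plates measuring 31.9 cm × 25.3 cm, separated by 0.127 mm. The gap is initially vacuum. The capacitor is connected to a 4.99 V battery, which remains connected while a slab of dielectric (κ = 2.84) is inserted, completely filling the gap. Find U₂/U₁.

2.84

Battery connected ⇒ V is held fixed.
C₂ = 2.84 C₁ and U = ½CV², so U₂/U₁ = C₂/C₁ = 2.84.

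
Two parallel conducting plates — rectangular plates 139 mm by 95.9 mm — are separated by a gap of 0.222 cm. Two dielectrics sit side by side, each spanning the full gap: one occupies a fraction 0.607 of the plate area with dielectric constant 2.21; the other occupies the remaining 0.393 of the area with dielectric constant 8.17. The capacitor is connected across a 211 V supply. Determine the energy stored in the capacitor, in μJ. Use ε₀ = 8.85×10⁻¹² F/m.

A = 139 × 95.9 mm² = 1.33×10⁻² m².
Side-by-side slabs ⇒ two capacitors in parallel, each spanning the full gap.
C₁ = κ₁ε₀A₁/d = 2.21 × 8.85×10⁻¹² × 8.09×10⁻³ / 2.22×10⁻³ = 7.13×10⁻¹¹ F.
C₂ = κ₂ε₀A₂/d = 8.17 × 8.85×10⁻¹² × 5.24×10⁻³ / 2.22×10⁻³ = 1.71×10⁻¹⁰ F.
C = C₁ + C₂ = 2.42×10⁻¹⁰ F.
U = ½CV² = ½ × 2.42×10⁻¹⁰ × (211)² = 5.39×10⁻⁶ J.

U ≈ 5.39 μJ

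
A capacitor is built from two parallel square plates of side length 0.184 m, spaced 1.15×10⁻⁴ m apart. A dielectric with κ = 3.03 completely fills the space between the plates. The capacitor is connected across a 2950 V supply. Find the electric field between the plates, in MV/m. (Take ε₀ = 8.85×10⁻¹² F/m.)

E ≈ 25.7 MV/m

E = V/d = 2950 / 1.15×10⁻⁴ = 2.57×10⁷ V/m.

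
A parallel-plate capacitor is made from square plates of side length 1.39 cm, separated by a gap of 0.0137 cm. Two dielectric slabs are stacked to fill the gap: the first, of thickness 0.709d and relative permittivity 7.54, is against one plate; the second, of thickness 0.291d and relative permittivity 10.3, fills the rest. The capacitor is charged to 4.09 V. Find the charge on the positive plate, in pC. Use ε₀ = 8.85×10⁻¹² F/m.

A = (1.39 cm)² = 1.93×10⁻⁴ m².
Stacked slabs ⇒ two capacitors in series, each with the full plate area.
C₁ = κ₁ε₀A/d₁ = 7.54 × 8.85×10⁻¹² × 1.93×10⁻⁴ / 9.71×10⁻⁵ = 1.33×10⁻¹⁰ F.
C₂ = κ₂ε₀A/d₂ = 10.3 × 8.85×10⁻¹² × 1.93×10⁻⁴ / 3.99×10⁻⁵ = 4.42×10⁻¹⁰ F.
C = (1/C₁ + 1/C₂)⁻¹ = 1.02×10⁻¹⁰ F.
Q = CV = 1.02×10⁻¹⁰ × 4.09 = 4.17×10⁻¹⁰ C.

Q ≈ 417 pC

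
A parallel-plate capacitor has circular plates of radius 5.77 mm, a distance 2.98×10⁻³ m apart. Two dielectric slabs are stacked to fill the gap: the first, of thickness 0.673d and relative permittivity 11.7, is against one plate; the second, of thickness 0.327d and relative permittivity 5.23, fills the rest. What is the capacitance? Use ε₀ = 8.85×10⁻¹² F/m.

A = π(5.77 mm)² = 1.05×10⁻⁴ m².
Stacked slabs ⇒ two capacitors in series, each with the full plate area.
C₁ = κ₁ε₀A/d₁ = 11.7 × 8.85×10⁻¹² × 1.05×10⁻⁴ / 2.01×10⁻³ = 5.40×10⁻¹² F.
C₂ = κ₂ε₀A/d₂ = 5.23 × 8.85×10⁻¹² × 1.05×10⁻⁴ / 9.74×10⁻⁴ = 4.97×10⁻¹² F.
C = (1/C₁ + 1/C₂)⁻¹ = 2.59×10⁻¹² F.

C ≈ 2.59 pF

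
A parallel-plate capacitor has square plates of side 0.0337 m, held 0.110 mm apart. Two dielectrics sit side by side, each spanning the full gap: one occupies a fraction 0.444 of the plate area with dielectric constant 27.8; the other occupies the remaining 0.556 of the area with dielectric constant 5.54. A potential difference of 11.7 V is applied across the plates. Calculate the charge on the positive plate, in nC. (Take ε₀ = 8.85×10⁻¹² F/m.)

Q ≈ 16.5 nC

A = (0.0337 m)² = 1.14×10⁻³ m².
Side-by-side slabs ⇒ two capacitors in parallel, each spanning the full gap.
C₁ = κ₁ε₀A₁/d = 27.8 × 8.85×10⁻¹² × 5.04×10⁻⁴ / 1.10×10⁻⁴ = 1.13×10⁻⁹ F.
C₂ = κ₂ε₀A₂/d = 5.54 × 8.85×10⁻¹² × 6.31×10⁻⁴ / 1.10×10⁻⁴ = 2.81×10⁻¹⁰ F.
C = C₁ + C₂ = 1.41×10⁻⁹ F.
Q = CV = 1.41×10⁻⁹ × 11.7 = 1.65×10⁻⁸ C.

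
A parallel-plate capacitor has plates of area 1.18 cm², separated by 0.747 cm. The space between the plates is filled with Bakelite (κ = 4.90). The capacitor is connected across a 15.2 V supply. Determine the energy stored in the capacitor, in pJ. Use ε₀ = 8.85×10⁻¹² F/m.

U ≈ 79.1 pJ

A = 1.18 cm² = 1.18×10⁻⁴ m².
C = κε₀A/d = 4.90 × 8.85×10⁻¹² × 1.18×10⁻⁴ / 7.47×10⁻³ = 6.85×10⁻¹³ F.
U = ½CV² = ½ × 6.85×10⁻¹³ × (15.2)² = 7.91×10⁻¹¹ J.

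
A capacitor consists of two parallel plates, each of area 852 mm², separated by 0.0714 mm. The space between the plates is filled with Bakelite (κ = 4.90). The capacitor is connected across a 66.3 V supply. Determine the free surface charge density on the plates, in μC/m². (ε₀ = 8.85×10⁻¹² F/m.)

A = 852 mm² = 8.52×10⁻⁴ m².
C = κε₀A/d = 4.90 × 8.85×10⁻¹² × 8.52×10⁻⁴ / 7.14×10⁻⁵ = 5.17×10⁻¹⁰ F.
σ = Q/A = CV/A = 5.17×10⁻¹⁰ × 66.3 / 8.52×10⁻⁴ = 4.03×10⁻⁵ C/m².

40.3 μC/m²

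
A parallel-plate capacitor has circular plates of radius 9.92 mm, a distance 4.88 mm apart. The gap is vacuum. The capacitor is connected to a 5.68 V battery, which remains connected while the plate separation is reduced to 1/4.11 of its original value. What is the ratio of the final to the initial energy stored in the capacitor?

Battery connected ⇒ V is held fixed.
C₂ = 4.11 C₁ and U = ½CV², so U₂/U₁ = C₂/C₁ = 4.11.

U₂/U₁ ≈ 4.11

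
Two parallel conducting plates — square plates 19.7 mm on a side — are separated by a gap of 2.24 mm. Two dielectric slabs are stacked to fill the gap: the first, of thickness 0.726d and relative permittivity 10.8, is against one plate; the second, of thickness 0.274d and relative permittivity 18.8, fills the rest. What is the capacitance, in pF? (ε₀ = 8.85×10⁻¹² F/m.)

A = (19.7 mm)² = 3.88×10⁻⁴ m².
Stacked slabs ⇒ two capacitors in series, each with the full plate area.
C₁ = κ₁ε₀A/d₁ = 10.8 × 8.85×10⁻¹² × 3.88×10⁻⁴ / 1.63×10⁻³ = 2.28×10⁻¹¹ F.
C₂ = κ₂ε₀A/d₂ = 18.8 × 8.85×10⁻¹² × 3.88×10⁻⁴ / 6.14×10⁻⁴ = 1.05×10⁻¹⁰ F.
C = (1/C₁ + 1/C₂)⁻¹ = 1.87×10⁻¹¹ F.

18.7 pF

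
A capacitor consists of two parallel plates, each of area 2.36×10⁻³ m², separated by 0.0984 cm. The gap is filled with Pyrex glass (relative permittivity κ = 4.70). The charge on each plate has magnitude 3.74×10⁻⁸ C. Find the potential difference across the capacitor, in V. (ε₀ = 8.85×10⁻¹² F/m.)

V ≈ 375 V

C = κε₀A/d = 4.70 × 8.85×10⁻¹² × 2.36×10⁻³ / 9.84×10⁻⁴ = 9.98×10⁻¹¹ F.
V = Q/C = 3.74×10⁻⁸ / 9.98×10⁻¹¹ = 3.75×10² V.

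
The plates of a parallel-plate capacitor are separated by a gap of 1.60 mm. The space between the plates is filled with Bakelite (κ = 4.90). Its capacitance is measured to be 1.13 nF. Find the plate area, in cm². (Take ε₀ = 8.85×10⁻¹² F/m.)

A ≈ 417 cm²

A = Cd/(κε₀) = 1.13×10⁻⁹ × 1.60×10⁻³ / (4.90 × 8.85×10⁻¹²) = 4.17×10⁻² m².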